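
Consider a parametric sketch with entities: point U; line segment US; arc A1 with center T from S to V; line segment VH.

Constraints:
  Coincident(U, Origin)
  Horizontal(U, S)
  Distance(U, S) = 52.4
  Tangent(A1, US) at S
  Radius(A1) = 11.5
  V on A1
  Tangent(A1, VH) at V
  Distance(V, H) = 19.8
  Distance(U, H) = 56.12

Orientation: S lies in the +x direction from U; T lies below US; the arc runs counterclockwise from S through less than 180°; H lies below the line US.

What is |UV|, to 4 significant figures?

43.42

Checks: U.y = 0.00, S.y = 0.00 ✓; |TV| = 11.50 ✓; ∠(TV, VH) = 90.00° ✓; |VH| = 19.80 ✓; |UH| = 56.12 ✓.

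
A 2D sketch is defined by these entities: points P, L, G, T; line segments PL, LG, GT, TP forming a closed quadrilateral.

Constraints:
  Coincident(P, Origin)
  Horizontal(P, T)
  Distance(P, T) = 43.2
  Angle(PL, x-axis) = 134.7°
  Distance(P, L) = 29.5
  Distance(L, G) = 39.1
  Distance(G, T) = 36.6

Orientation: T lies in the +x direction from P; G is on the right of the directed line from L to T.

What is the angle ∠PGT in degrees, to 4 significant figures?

128.1°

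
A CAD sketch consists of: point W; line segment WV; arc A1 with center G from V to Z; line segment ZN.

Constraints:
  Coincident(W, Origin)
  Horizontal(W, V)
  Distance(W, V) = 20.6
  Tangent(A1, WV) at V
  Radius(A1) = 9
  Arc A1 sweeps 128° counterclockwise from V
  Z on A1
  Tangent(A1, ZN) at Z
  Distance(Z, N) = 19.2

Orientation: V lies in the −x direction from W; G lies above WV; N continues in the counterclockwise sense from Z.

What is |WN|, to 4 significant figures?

39.01

On A1, V sits at bearing -90° from G; a 128° counterclockwise sweep puts Z at bearing 38°, so Z = G + 9.0·(cos 38°, sin 38°) = (-13.51, 14.54). The tangent condition forces GZ to be normal to ZN, so ZN runs along (−sin 38°, cos 38°); with |ZN| = 19.2, N = (-25.33, 29.67). Then |WN| = |N − W| = 39.01.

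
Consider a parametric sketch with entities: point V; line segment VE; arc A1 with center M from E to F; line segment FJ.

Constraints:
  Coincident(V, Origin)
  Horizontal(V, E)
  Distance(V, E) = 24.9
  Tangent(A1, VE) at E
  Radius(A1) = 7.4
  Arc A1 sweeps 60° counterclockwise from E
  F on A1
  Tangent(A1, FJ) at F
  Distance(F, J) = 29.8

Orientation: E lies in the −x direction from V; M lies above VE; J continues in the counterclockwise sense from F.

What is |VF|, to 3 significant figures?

18.9

V is at the origin; V and E share the same y with |VE| = 24.9 and E on the −x side, so E = (-24.9, 0.00). Since A1 is tangent to VE there, ME ⟂ VE, so M = E + (0, 7.4) = (-24.9, 7.40). On A1, E sits at bearing -90° from M; a 60° counterclockwise sweep puts F at bearing -30°, so F = M + 7.4·(cos -30°, sin -30°) = (-18.5, 3.70). Then |VF| = |F − V| = 18.9.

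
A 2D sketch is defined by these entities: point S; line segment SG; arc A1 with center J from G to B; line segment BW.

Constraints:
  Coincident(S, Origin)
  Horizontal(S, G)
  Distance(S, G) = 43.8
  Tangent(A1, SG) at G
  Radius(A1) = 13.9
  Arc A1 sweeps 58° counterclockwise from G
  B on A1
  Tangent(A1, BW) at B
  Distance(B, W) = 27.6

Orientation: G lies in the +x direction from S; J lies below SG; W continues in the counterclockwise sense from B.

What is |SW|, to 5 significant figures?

34.622

S is at the origin; SG is horizontal with |SG| = 43.8 and G on the +x side, so G = (43.800, 0.0000). A1 meets SG tangentially, so JG is at right angles to SG, so J = G + (0, -13.9) = (43.800, -13.900). On A1, G sits at bearing 90° from J; a 58° counterclockwise sweep puts B at bearing 148°, so B = J + 13.9·(cos 148°, sin 148°) = (32.012, -6.5341). Tangency of A1 to BW means the radius JB is perpendicular to BW, so BW runs along (−sin 148°, cos 148°); with |BW| = 27.6, W = (17.386, -29.940). Then |SW| = |W − S| = 34.622.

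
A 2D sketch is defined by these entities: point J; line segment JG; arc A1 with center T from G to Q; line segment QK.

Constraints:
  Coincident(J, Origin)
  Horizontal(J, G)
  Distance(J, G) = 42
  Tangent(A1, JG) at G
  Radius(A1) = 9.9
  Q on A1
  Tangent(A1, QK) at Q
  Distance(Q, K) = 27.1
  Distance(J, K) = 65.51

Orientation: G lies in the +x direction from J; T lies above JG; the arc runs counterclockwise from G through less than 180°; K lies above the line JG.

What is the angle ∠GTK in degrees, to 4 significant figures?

153.4°

J is at the origin; JG is horizontal with |JG| = 42.0 and G on the +x side, so G = (42.00, 0.000). A1 meets JG tangentially, so TG is at right angles to JG, so T = G + (0, 9.9) = (42.00, 9.900). Since TQ ⟂ QK (tangency), |TK| = √(9.9² + 27.1²) = 28.85 regardless of where Q sits on A1. So K lies on both circle(J, 65.51) and circle(T, 28.85); the above-JG intersection is K = (54.93, 35.69). Q is the foot of the tangent from K: Q = (51.84, 8.768).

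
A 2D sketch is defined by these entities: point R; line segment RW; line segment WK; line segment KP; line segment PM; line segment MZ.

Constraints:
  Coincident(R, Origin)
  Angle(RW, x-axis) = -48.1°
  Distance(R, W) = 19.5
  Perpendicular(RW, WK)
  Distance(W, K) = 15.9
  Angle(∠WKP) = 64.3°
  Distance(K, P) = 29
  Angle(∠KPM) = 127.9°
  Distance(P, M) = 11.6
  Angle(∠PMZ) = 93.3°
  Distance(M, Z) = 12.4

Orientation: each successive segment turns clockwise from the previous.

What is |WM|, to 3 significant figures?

29.7

∠WKP = 64.3° gives KP at 106° from the x-axis; with |KP| = 29.0, P = (-6.90, 2.72). ∠KPM = 127.9° gives PM at 54.1° from the x-axis; with |PM| = 11.6, M = (-0.101, 12.1). Then |WM| = |M − W| = 29.7.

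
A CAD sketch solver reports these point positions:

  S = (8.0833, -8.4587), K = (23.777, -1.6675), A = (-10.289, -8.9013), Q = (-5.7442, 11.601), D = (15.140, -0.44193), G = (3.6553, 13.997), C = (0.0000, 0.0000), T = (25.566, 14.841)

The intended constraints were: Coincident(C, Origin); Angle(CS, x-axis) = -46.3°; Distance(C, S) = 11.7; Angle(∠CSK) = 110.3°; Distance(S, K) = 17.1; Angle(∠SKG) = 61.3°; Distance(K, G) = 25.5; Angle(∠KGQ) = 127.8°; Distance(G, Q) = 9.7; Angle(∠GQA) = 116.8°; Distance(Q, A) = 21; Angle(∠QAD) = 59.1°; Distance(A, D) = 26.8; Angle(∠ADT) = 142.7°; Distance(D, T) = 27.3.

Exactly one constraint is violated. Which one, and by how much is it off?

Distance(D, T) = 27.3 — off by 8.80.

C = (0.00, 0.00) ✓; CS at -46.30° ✓; |CS| = 11.70 ✓; ∠CSK = 110.3° ✓; |SK| = 17.10 ✓; ∠SKG = 61.30° ✓; |KG| = 25.50 ✓; ∠KGQ = 127.8° ✓; |GQ| = 9.700 ✓; ∠GQA = 116.8° ✓; |QA| = 21.00 ✓; ∠QAD = 59.10° ✓; |AD| = 26.80 ✓; ∠ADT = 142.7° ✓; |DT| = 18.50 ✗.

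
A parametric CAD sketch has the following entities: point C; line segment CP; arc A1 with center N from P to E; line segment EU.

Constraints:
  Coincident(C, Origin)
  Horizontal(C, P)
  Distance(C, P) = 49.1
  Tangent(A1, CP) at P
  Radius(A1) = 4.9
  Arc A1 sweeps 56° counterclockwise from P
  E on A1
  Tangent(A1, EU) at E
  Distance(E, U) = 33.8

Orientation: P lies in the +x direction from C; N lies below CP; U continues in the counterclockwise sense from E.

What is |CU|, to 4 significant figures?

39.93

On A1, P sits at bearing 90° from N; a 56° counterclockwise sweep puts E at bearing 146°, so E = N + 4.9·(cos 146°, sin 146°) = (45.04, -2.160). The tangent condition forces NE to be normal to EU, so EU runs along (−sin 146°, cos 146°); with |EU| = 33.8, U = (26.14, -30.18). Then |CU| = |U − C| = 39.93.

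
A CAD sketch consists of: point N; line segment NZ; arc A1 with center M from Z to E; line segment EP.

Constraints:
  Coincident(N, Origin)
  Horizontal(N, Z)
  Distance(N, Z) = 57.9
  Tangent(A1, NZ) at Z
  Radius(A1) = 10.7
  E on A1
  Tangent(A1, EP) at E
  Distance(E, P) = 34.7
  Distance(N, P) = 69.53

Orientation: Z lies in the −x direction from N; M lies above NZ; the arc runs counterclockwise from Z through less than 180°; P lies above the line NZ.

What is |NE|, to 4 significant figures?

48.80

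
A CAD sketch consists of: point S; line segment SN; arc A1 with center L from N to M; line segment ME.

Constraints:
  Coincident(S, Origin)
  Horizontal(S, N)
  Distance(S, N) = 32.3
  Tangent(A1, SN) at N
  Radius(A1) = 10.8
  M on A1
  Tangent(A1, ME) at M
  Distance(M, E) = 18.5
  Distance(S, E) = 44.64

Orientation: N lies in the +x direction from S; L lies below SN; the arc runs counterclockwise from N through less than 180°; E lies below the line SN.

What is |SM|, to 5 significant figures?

27.523

Checks: |LM| = 10.80 ✓; ∠(LM, ME) = 90.00° ✓; |ME| = 18.50 ✓; |SE| = 44.64 ✓.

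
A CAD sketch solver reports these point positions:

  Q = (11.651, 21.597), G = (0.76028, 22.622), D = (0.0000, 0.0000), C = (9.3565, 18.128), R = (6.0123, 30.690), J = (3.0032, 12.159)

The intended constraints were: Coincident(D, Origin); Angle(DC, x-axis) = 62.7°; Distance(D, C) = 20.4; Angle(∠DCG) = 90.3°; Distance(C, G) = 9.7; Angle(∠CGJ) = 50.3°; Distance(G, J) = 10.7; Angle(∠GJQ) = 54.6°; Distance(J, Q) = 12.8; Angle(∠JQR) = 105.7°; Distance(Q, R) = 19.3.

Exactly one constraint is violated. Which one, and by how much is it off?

Distance(Q, R) = 19.3 — off by 8.60.

D = (0.00, 0.00) ✓; DC at 62.70° ✓; |DC| = 20.40 ✓; ∠DCG = 90.30° ✓; |CG| = 9.700 ✓; ∠CGJ = 50.30° ✓; |GJ| = 10.70 ✓; ∠GJQ = 54.60° ✓; |JQ| = 12.80 ✓; ∠JQR = 105.7° ✓; |QR| = 10.70 ✗.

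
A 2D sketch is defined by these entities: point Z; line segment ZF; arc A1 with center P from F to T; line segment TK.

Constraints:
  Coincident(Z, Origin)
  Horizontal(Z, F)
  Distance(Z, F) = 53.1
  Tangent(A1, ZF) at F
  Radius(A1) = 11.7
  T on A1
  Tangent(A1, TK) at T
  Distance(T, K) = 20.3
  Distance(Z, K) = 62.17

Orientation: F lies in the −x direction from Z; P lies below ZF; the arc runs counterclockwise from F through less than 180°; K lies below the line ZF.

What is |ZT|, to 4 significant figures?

65.38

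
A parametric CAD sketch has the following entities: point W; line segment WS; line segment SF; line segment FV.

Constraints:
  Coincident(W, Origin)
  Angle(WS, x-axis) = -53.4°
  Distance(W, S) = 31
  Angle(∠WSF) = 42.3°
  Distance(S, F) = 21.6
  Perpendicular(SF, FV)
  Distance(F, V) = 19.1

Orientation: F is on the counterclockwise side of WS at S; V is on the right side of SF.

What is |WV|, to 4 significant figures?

39.99

∠WSF = 42.3°, so SF runs at -53.4° + (180° − 42.3°) = 84.30° from the x-axis; with |SF| = 21.6, F = S + 21.6·(cos 84.30°, sin 84.30°) = (20.63, -3.394). The perpendicularity gives FV at right angles to SF; with |FV| = 19.1 on the right of SF, V = F + 19.1·(0.9951, -0.09932) = (39.63, -5.291). Then |WV| = |V − W| = 39.99.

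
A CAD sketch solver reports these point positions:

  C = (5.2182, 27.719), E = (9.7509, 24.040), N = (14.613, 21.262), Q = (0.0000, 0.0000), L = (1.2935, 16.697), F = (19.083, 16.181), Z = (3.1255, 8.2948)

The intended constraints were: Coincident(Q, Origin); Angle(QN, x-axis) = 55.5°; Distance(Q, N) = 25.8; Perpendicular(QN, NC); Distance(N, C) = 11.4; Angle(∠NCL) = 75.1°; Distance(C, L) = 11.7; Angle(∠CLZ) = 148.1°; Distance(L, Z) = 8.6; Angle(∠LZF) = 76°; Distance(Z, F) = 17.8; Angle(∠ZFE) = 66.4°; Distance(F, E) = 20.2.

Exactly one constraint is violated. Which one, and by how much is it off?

Distance(F, E) = 20.2 — off by 8.00.

Q = (0.00, 0.00) ✓; QN at 55.50° ✓; |QN| = 25.80 ✓; ∠(QN, NC) = 90.00° ✓; |NC| = 11.40 ✓; ∠NCL = 75.10° ✓; |CL| = 11.70 ✓; ∠CLZ = 148.1° ✓; |LZ| = 8.600 ✓; ∠LZF = 76.00° ✓; |ZF| = 17.80 ✓; ∠ZFE = 66.40° ✓; |FE| = 12.20 ✗.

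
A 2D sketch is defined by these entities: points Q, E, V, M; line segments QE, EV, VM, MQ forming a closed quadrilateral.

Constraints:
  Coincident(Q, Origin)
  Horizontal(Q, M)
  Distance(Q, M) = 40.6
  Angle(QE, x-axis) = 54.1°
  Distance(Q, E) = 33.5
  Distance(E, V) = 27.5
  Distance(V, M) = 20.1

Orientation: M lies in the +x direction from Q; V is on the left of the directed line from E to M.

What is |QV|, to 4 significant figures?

49.92

Checks: |EV| = 27.50 ✓; |VM| = 20.10 ✓.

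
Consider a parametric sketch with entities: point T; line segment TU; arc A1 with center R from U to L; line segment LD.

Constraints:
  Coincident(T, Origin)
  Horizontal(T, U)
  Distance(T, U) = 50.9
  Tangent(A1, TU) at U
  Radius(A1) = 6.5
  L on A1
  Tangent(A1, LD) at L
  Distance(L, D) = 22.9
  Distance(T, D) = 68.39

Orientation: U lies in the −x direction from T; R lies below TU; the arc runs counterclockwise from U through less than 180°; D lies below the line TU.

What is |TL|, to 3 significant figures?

57.4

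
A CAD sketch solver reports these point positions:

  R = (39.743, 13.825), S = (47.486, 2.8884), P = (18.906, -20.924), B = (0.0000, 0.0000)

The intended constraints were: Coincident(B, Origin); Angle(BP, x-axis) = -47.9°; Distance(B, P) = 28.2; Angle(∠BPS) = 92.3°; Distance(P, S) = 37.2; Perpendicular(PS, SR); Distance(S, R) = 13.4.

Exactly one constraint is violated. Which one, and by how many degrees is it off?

Perpendicular(PS, SR) — off by 4.50°.

B = (0.00, 0.00) ✓; BP at -47.90° ✓; |BP| = 28.20 ✓; ∠BPS = 92.30° ✓; |PS| = 37.20 ✓; ∠(PS, SR) = 85.50° ✗; |SR| = 13.40 ✓.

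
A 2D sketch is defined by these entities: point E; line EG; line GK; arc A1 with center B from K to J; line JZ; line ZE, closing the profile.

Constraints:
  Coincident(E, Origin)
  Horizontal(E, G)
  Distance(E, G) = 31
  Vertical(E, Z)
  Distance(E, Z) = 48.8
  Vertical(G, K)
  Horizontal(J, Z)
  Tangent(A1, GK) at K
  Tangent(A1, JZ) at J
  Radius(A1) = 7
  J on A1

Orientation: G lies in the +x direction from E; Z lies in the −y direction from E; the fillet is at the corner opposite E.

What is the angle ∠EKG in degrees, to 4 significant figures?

36.56°

E is at the origin; EG is horizontal with |EG| = 31.0 and G on the +x side, so G = (31.00, 0.000). E and Z share the same x with |EZ| = 48.8 and Z on the −y side, so Z = (0.000, -48.80). The virtual corner opposite E is at (31.00, -48.80). Tangency of A1 to GK means the radius BK is perpendicular to GK and the tangent condition forces BJ to be normal to JZ, with radius 7.0, so the center B sits 7.0 in from both sides at B = (24.00, -41.80). That places the tangent points at K = (31.00, -41.80) on GK and J = (24.00, -48.80) on JZ. Then cos ∠EKG = KE·KG / (|KE||KG|), giving 36.56°.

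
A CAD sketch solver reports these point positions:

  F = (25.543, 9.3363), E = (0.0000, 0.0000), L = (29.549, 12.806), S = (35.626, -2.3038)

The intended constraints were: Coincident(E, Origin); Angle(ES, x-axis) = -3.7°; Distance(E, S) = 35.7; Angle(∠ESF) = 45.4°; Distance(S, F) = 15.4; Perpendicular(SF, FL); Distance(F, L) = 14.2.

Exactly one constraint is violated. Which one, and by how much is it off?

Distance(F, L) = 14.2 — off by 8.90.

E = (0.00, 0.00) ✓; ES at -3.700° ✓; |ES| = 35.70 ✓; ∠ESF = 45.40° ✓; |SF| = 15.40 ✓; ∠(SF, FL) = 90.00° ✓; |FL| = 5.300 ✗.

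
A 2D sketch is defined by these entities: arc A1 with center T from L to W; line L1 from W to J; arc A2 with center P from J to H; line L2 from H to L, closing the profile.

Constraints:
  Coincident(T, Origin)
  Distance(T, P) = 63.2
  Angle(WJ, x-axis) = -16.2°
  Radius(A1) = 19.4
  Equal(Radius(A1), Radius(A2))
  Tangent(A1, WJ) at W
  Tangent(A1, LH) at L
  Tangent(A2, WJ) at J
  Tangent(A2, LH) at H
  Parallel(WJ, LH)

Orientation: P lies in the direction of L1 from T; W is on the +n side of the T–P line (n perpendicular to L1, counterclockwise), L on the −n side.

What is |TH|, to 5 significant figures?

66.111

The slot axis is L1's direction at -16.2°, so u = (cos -16.2°, sin -16.2°) = (0.96029, -0.27899) and n = (−sin -16.2°, cos -16.2°) = (0.27899, 0.96029). T is at the origin and P lies 63.2 along u from T, so P = 63.2·u = (60.691, -17.632). Tangency of A1 to both parallel lines with radius 19.4 puts W and L at T ± 19.4·n: W = (5.4124, 18.630), L = (-5.4124, -18.630). Equal radii place J and H the same way about P: J = P + 19.4·n = (66.103, 0.99746), H = P − 19.4·n = (55.278, -36.262). Then |TH| = |H − T| = 66.111.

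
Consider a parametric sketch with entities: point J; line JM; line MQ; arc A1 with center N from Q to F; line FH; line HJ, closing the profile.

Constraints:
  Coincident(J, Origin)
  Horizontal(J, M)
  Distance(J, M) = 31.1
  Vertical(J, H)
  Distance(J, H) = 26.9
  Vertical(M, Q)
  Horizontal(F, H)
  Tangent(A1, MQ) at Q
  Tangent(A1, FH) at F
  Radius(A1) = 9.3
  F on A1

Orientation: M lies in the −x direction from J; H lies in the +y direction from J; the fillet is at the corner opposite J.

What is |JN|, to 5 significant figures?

28.018

J is at the origin; JM is horizontal with |JM| = 31.1 and M on the −x side, so M = (-31.100, 0.0000). JH is vertical with |JH| = 26.9 and H on the +y side, so H = (0.0000, 26.900). The virtual corner opposite J is at (-31.100, 26.900). Since A1 is tangent to MQ there, NQ ⟂ MQ and tangency of A1 to FH means the radius NF is perpendicular to FH, with radius 9.3, so the center N sits 9.3 in from both sides at N = (-21.800, 17.600). Then |JN| = |N − J| = 28.018.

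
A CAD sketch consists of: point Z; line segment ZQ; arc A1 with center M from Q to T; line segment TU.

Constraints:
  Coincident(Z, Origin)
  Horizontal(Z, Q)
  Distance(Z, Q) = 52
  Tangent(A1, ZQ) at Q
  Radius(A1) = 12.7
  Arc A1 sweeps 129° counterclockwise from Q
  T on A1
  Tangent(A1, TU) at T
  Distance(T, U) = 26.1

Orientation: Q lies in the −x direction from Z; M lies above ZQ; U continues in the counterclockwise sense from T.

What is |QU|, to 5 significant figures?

41.497

Z is at the origin; Z and Q share the same y with |ZQ| = 52.0 and Q on the −x side, so Q = (-52.000, 0.0000). Since A1 is tangent to ZQ there, MQ ⟂ ZQ, so M = Q + (0, 12.7) = (-52.000, 12.700). On A1, Q sits at bearing -90° from M; a 129° counterclockwise sweep puts T at bearing 39°, so T = M + 12.7·(cos 39°, sin 39°) = (-42.130, 20.692). The tangent condition forces MT to be normal to TU, so TU runs along (−sin 39°, cos 39°); with |TU| = 26.1, U = (-58.556, 40.976). Then |QU| = |U − Q| = 41.497.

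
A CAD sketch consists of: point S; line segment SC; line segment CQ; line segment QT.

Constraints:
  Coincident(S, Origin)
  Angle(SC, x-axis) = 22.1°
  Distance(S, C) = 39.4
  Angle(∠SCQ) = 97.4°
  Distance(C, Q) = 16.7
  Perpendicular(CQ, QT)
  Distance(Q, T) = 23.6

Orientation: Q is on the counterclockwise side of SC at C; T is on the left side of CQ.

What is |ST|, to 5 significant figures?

26.712

S is at the origin; SC runs at 22.1° with length 39.4, so C = 39.4·(cos 22.1°, sin 22.1°) = (36.505, 14.823). ∠SCQ = 97.4°, so CQ runs at 22.1° + (180° − 97.4°) = 104.70° from the x-axis; with |CQ| = 16.7, Q = C + 16.7·(cos 104.70°, sin 104.70°) = (32.267, 30.977). CQ ⟂ QT; with |QT| = 23.6 on the left of CQ, T = Q + 23.6·(-0.96727, -0.25376) = (9.4400, 24.988). Then |ST| = |T − S| = 26.712.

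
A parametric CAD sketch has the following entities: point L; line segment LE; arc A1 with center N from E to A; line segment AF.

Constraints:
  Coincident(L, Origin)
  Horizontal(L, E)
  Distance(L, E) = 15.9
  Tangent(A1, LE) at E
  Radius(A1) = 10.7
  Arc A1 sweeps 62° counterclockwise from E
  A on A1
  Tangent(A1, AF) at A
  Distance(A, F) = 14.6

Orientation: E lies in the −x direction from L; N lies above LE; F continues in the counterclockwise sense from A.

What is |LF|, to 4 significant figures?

18.57

L is at the origin; LE is horizontal with |LE| = 15.9 and E on the −x side, so E = (-15.90, 0.000). The tangent condition forces NE to be normal to LE, so N = E + (0, 10.7) = (-15.90, 10.70). On A1, E sits at bearing -90° from N; a 62° counterclockwise sweep puts A at bearing -28°, so A = N + 10.7·(cos -28°, sin -28°) = (-6.452, 5.677). Since A1 is tangent to AF there, NA ⟂ AF, so AF runs along (−sin -28°, cos -28°); with |AF| = 14.6, F = (0.4018, 18.57). Then |LF| = |F − L| = 18.57.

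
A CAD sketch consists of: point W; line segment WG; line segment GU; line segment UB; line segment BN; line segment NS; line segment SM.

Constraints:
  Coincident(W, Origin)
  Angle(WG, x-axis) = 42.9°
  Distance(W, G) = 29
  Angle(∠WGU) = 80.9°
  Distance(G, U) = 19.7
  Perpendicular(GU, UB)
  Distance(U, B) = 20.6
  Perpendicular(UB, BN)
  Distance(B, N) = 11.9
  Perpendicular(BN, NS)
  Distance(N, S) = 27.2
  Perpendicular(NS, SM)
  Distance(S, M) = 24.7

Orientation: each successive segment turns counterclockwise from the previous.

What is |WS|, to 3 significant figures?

35.4

UB ⟂ BN, so BN runs at -38.0°; with |BN| = 11.9, N = (2.41, 8.31). BN is perpendicular to NS, so NS runs at 52.0°; with |NS| = 27.2, S = (19.2, 29.7). Then |WS| = |S − W| = 35.4.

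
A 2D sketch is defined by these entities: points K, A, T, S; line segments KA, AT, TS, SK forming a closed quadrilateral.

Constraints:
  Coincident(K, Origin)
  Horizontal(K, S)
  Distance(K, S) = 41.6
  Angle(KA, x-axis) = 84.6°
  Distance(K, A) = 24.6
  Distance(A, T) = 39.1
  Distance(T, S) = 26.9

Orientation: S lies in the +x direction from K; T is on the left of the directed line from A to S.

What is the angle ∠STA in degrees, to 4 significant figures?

87.02°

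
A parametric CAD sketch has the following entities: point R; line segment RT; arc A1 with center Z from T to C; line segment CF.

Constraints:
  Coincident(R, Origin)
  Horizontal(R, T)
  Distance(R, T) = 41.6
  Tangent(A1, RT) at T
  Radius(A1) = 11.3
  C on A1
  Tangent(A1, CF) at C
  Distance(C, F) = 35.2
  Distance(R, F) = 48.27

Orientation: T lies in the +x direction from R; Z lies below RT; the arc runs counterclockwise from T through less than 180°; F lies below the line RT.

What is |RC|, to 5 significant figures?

31.813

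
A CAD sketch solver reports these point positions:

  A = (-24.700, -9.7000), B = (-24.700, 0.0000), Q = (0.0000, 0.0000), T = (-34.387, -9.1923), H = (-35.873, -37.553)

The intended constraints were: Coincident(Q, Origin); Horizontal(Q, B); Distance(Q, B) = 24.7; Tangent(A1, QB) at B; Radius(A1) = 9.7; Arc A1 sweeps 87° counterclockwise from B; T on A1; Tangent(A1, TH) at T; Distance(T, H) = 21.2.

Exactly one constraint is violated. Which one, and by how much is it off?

Distance(T, H) = 21.2 — off by 7.20.

Q = (0.00, 0.00) ✓; Q.y = 0.00, B.y = 0.00 ✓; |QB| = 24.70 ✓; ∠(AB, BQ) = 90.00° ✓; |AB| = 9.700 ✓; bearing(A→T) − bearing(A→B) = 87.00° ✓; |AT| = 9.700 ✓; ∠(AT, TH) = 90.00° ✓; |TH| = 28.40 ✗.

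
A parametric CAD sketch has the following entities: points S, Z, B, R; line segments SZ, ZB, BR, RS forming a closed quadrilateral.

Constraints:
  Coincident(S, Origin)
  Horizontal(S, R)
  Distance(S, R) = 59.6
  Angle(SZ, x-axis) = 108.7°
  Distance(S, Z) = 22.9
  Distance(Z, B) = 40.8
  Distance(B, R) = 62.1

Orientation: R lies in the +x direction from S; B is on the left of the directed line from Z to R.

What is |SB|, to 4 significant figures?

54.47

Checks: |ZB| = 40.80 ✓; |BR| = 62.10 ✓.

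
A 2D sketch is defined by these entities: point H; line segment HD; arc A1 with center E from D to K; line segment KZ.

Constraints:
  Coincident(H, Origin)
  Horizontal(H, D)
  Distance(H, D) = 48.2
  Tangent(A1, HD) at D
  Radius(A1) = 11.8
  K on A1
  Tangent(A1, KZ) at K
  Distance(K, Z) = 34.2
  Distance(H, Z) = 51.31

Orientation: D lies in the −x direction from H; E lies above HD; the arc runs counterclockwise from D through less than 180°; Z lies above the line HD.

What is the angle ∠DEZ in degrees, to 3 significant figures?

148°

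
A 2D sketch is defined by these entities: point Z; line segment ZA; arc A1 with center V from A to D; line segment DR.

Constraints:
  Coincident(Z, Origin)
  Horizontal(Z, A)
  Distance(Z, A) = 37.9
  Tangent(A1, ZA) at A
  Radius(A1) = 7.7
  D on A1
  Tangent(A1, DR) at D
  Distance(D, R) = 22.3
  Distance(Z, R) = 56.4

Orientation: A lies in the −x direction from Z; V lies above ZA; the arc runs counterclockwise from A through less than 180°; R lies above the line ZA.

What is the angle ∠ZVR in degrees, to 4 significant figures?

128.2°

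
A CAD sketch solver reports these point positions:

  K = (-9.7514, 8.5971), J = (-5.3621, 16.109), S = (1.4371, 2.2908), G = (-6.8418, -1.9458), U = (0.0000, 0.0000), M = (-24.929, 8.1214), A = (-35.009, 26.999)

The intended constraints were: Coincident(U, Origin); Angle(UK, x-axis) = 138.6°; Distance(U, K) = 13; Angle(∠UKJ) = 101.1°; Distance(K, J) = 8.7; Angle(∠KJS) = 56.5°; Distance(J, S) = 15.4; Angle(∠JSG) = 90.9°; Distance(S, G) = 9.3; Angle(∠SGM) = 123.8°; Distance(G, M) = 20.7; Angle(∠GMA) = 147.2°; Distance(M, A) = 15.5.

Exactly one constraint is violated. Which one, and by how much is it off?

Distance(M, A) = 15.5 — off by 5.90.

U = (0.00, 0.00) ✓; UK at 138.6° ✓; |UK| = 13.00 ✓; ∠UKJ = 101.1° ✓; |KJ| = 8.700 ✓; ∠KJS = 56.50° ✓; |JS| = 15.40 ✓; ∠JSG = 90.90° ✓; |SG| = 9.300 ✓; ∠SGM = 123.8° ✓; |GM| = 20.70 ✓; ∠GMA = 147.2° ✓; |MA| = 21.40 ✗.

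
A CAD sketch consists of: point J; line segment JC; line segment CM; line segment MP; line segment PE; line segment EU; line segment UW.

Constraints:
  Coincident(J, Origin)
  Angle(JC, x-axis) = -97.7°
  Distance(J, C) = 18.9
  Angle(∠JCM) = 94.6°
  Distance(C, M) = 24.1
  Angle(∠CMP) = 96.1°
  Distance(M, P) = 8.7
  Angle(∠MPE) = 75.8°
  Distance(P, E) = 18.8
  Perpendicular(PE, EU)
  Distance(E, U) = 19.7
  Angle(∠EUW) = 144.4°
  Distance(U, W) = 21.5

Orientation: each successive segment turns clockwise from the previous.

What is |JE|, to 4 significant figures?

15.09

∠CMP = 96.1° gives MP at 93.00° from the x-axis; with |MP| = 8.7, P = (-27.05, -8.738). ∠MPE = 75.8° gives PE at -11.20° from the x-axis; with |PE| = 18.8, E = (-8.610, -12.39). Then |JE| = |E − J| = 15.09.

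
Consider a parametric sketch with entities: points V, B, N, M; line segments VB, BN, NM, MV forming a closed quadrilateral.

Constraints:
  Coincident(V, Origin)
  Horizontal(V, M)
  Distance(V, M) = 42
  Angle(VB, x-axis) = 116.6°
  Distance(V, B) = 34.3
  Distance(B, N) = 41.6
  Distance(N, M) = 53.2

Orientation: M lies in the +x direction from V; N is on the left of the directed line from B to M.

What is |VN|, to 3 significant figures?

53.9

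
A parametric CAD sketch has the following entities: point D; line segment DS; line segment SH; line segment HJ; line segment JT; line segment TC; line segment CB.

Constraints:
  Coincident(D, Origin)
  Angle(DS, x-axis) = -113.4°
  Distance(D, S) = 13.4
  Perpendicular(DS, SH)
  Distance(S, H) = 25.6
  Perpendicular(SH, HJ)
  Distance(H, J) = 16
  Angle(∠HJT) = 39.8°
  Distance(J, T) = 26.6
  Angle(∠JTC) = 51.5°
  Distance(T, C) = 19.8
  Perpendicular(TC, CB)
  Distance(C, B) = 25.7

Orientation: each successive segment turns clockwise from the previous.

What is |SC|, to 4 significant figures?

28.79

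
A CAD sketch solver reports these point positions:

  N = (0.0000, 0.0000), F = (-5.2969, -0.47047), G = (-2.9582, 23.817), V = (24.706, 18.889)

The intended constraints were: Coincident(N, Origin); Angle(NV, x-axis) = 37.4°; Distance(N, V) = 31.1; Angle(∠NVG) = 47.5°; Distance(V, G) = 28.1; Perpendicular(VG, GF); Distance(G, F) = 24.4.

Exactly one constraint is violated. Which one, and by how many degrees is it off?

Perpendicular(VG, GF) — off by 4.60°.

N = (0.00, 0.00) ✓; NV at 37.40° ✓; |NV| = 31.10 ✓; ∠NVG = 47.50° ✓; |VG| = 28.10 ✓; ∠(VG, GF) = 94.60° ✗; |GF| = 24.40 ✓.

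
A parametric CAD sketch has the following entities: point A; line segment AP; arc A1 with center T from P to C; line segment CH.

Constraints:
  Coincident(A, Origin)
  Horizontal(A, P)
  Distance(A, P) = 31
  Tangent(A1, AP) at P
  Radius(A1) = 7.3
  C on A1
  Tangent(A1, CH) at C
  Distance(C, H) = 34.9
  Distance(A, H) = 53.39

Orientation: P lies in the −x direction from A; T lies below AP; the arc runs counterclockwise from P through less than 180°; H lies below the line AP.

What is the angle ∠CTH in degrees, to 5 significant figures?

78.186°

A is at the origin; AP is horizontal with |AP| = 31.0 and P on the −x side, so P = (-31.000, 0.0000). Since A1 is tangent to AP there, TP ⟂ AP, so T = P + (0, -7.3) = (-31.000, -7.3000). Since TC ⟂ CH (tangency), |TH| = √(7.3² + 34.9²) = 35.655 regardless of where C sits on A1. So H lies on both circle(A, 53.39) and circle(T, 35.655); the below-AP intersection is H = (-31.717, -42.948). C is the foot of the tangent from H: C = (-38.174, -8.6506).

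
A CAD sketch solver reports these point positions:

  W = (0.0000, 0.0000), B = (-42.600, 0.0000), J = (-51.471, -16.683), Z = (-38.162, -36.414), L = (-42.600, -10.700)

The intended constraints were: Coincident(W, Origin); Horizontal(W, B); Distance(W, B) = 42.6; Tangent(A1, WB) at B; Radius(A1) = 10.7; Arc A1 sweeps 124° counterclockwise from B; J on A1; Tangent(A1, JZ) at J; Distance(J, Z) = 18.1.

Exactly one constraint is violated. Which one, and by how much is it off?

Distance(J, Z) = 18.1 — off by 5.70.

W = (0.00, 0.00) ✓; W.y = 0.00, B.y = 0.00 ✓; |WB| = 42.60 ✓; ∠(LB, BW) = 90.00° ✓; |LB| = 10.70 ✓; bearing(L→J) − bearing(L→B) = 124.0° ✓; |LJ| = 10.70 ✓; ∠(LJ, JZ) = 90.00° ✓; |JZ| = 23.80 ✗.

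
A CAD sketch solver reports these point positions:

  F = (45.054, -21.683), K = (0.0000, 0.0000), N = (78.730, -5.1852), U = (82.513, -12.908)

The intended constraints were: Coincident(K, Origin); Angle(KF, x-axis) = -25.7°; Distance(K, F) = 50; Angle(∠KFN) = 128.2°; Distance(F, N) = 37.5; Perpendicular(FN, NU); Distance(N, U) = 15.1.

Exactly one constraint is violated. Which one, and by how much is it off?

Distance(N, U) = 15.1 — off by 6.50.

K = (0.00, 0.00) ✓; KF at -25.70° ✓; |KF| = 50.00 ✓; ∠KFN = 128.2° ✓; |FN| = 37.50 ✓; ∠(FN, NU) = 90.00° ✓; |NU| = 8.600 ✗.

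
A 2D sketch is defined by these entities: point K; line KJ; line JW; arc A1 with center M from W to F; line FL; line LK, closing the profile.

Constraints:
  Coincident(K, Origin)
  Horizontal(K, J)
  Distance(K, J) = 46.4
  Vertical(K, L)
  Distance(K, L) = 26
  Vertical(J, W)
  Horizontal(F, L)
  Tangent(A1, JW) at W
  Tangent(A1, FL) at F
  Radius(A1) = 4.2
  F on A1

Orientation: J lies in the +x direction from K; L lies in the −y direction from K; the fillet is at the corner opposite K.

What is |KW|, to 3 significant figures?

51.3

K is at the origin; K and J share the same y with |KJ| = 46.4 and J on the +x side, so J = (46.4, 0.00). K and L share the same x with |KL| = 26.0 and L on the −y side, so L = (0.00, -26.0). The virtual corner opposite K is at (46.4, -26.0). Since A1 is tangent to JW there, MW ⟂ JW and since A1 is tangent to FL there, MF ⟂ FL, with radius 4.2, so the center M sits 4.2 in from both sides at M = (42.2, -21.8). That places the tangent points at W = (46.4, -21.8) on JW and F = (42.2, -26.0) on FL. Then |KW| = |W − K| = 51.3.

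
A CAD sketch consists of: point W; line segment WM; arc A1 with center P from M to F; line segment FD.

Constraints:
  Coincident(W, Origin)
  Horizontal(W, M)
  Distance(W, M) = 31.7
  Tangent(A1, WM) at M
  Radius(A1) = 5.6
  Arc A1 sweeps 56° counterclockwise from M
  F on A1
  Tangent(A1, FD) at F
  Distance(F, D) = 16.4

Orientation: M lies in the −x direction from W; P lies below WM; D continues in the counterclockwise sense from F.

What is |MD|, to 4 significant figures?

21.19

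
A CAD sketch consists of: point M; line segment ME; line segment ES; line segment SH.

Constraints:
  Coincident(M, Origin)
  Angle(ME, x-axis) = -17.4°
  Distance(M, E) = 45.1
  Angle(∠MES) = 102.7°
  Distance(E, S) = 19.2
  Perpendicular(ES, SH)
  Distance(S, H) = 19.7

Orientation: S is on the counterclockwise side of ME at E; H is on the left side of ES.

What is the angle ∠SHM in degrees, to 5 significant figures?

129.85°

M is at the origin; ME runs at -17.4° with length 45.1, so E = 45.1·(cos -17.4°, sin -17.4°) = (43.036, -13.487). ∠MES = 102.7°, so ES runs at -17.4° + (180° − 102.7°) = 59.900° from the x-axis; with |ES| = 19.2, S = E + 19.2·(cos 59.900°, sin 59.900°) = (52.665, 3.1242). ES ⟂ SH; with |SH| = 19.7 on the left of ES, H = S + 19.7·(-0.86515, 0.50151) = (35.622, 13.004). Then cos ∠SHM = HS·HM / (|HS||HM|), giving 129.85°.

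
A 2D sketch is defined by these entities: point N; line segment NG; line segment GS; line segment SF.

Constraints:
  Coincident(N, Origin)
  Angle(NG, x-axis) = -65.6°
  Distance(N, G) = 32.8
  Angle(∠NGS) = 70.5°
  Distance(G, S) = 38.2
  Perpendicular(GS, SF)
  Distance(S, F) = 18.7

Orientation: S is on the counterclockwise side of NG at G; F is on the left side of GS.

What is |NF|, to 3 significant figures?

29.9

∠NGS = 70.5°, so GS runs at -65.6° + (180° − 70.5°) = 43.9° from the x-axis; with |GS| = 38.2, S = G + 38.2·(cos 43.9°, sin 43.9°) = (41.1, -3.38). GS is perpendicular to SF; with |SF| = 18.7 on the left of GS, F = S + 18.7·(-0.693, 0.721) = (28.1, 10.1). Then |NF| = |F − N| = 29.9.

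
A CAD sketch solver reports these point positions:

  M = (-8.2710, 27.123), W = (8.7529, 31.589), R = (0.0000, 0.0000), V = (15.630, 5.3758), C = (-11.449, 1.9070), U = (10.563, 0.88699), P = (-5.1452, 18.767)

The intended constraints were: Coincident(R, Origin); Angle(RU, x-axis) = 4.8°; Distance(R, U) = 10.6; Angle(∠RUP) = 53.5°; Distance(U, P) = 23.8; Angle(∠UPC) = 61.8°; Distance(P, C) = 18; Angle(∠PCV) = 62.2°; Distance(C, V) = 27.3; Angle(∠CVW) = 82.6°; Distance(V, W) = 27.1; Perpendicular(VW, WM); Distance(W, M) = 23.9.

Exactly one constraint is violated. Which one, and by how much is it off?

Distance(W, M) = 23.9 — off by 6.30.

R = (0.00, 0.00) ✓; RU at 4.800° ✓; |RU| = 10.60 ✓; ∠RUP = 53.50° ✓; |UP| = 23.80 ✓; ∠UPC = 61.80° ✓; |PC| = 18.00 ✓; ∠PCV = 62.20° ✓; |CV| = 27.30 ✓; ∠CVW = 82.60° ✓; |VW| = 27.10 ✓; ∠(VW, WM) = 90.00° ✓; |WM| = 17.60 ✗.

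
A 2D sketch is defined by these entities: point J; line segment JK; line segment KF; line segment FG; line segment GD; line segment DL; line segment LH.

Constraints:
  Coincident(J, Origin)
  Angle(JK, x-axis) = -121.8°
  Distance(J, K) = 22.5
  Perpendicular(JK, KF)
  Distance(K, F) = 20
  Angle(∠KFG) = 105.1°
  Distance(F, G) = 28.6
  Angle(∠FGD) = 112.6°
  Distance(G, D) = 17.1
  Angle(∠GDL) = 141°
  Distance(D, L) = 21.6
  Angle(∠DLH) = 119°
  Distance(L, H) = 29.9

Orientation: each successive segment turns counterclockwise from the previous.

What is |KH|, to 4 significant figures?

24.26

J is at the origin; JK runs at -121.8° with length 22.5, so K = (-11.86, -19.12). The perpendicularity gives KF at right angles to JK, so KF runs at -31.80°; with |KF| = 20.0, F = (5.141, -29.66). ∠KFG = 105.1° gives FG at 43.10° from the x-axis; with |FG| = 28.6, G = (26.02, -10.12). ∠FGD = 112.6° gives GD at 110.5° from the x-axis; with |GD| = 17.1, D = (20.04, 5.897). ∠GDL = 141.0° gives DL at 149.5° from the x-axis; with |DL| = 21.6, L = (1.424, 16.86). ∠DLH = 119.0° gives LH at -149.5° from the x-axis; with |LH| = 29.9, H = (-24.34, 1.684). Then |KH| = |H − K| = 24.26.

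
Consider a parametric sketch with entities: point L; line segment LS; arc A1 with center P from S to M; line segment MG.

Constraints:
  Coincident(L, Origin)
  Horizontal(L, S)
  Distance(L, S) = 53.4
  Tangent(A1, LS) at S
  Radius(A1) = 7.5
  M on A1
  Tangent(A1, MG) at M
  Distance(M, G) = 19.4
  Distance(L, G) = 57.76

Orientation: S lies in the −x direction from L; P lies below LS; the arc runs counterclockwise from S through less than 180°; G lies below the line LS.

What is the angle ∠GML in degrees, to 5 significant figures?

71.311°

Checks: |PM| = 7.500 ✓; ∠(PM, MG) = 90.00° ✓; |MG| = 19.40 ✓; |LG| = 57.76 ✓.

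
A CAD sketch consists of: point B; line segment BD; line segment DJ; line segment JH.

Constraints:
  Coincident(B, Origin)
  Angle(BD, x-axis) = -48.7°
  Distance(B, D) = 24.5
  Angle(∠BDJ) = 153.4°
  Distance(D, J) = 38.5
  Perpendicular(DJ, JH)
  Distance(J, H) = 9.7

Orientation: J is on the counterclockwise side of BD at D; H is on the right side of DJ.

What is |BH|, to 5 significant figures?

63.845

B is at the origin; BD runs at -48.7° with length 24.5, so D = 24.5·(cos -48.7°, sin -48.7°) = (16.170, -18.406). ∠BDJ = 153.4°, so DJ runs at -48.7° + (180° − 153.4°) = -22.100° from the x-axis; with |DJ| = 38.5, J = D + 38.5·(cos -22.100°, sin -22.100°) = (51.841, -32.891). DJ ⟂ JH; with |JH| = 9.7 on the right of DJ, H = J + 9.7·(-0.37622, -0.92653) = (48.192, -41.878). Then |BH| = |H − B| = 63.845.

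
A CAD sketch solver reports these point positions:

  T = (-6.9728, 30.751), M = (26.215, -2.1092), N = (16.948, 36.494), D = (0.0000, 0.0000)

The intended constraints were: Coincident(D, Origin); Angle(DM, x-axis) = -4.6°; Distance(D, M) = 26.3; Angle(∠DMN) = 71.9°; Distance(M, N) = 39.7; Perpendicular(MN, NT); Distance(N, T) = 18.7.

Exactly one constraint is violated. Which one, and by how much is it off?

Distance(N, T) = 18.7 — off by 5.90.

D = (0.00, 0.00) ✓; DM at -4.600° ✓; |DM| = 26.30 ✓; ∠DMN = 71.90° ✓; |MN| = 39.70 ✓; ∠(MN, NT) = 90.00° ✓; |NT| = 24.60 ✗.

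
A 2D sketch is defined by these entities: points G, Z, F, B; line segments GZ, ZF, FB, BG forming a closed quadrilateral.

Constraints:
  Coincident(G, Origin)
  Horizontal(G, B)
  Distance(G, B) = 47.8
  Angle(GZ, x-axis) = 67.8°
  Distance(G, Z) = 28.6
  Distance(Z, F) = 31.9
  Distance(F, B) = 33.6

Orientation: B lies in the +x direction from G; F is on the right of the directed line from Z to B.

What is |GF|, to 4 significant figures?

15.50

G is at the origin; G and B share the same y with |GB| = 47.8 and B in +x, so B = (47.8, 0). GZ runs at 67.8° with |GZ| = 28.6, so Z = (10.81, 26.48). F is determined by |ZF| = 31.9 and |FB| = 33.6 together: it lies at the intersection of circle(Z, 31.9) and circle(B, 33.6). With |ZB| = 45.49, the foot of the radical line on ZB is 21.52 from Z and the perpendicular offset is √(31.9² − 21.52²) = 23.54. Taking the right-of-ZB solution: F = (14.60, -5.193).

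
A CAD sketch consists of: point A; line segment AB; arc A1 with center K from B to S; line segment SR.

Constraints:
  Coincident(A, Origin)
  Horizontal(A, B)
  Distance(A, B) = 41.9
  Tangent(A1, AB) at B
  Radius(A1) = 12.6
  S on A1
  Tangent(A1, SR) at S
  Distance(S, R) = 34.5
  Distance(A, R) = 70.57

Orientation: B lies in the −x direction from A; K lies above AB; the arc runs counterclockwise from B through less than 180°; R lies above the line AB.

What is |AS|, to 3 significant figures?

37.4

A is at the origin; A and B share the same y with |AB| = 41.9 and B on the −x side, so B = (-41.9, 0.00). Tangency of A1 to AB means the radius KB is perpendicular to AB, so K = B + (0, 12.6) = (-41.9, 12.6). Since KS ⟂ SR (tangency), |KR| = √(12.6² + 34.5²) = 36.7 regardless of where S sits on A1. So R lies on both circle(A, 70.57) and circle(K, 36.7); the above-AB intersection is R = (-51.7, 48.0). S is the foot of the tangent from R: S = (-31.7, 19.9).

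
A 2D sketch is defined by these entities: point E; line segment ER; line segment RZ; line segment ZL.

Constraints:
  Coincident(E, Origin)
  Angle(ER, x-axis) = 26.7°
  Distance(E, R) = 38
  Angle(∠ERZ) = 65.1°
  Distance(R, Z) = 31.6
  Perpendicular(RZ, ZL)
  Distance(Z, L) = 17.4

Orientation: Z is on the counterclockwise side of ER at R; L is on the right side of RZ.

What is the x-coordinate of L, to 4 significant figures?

19.99

E is at the origin; ER runs at 26.7° with length 38.0, so R = 38.0·(cos 26.7°, sin 26.7°) = (33.95, 17.07). ∠ERZ = 65.1°, so RZ runs at 26.7° + (180° − 65.1°) = 141.6° from the x-axis; with |RZ| = 31.6, Z = R + 31.6·(cos 141.6°, sin 141.6°) = (9.183, 36.70). The perpendicularity gives ZL at right angles to RZ; with |ZL| = 17.4 on the right of RZ, L = Z + 17.4·(0.6211, 0.7837) = (19.99, 50.34). So L.x = 19.99.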